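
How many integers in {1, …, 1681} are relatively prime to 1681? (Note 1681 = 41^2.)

1640

φ(41^2) = 41^2 − 41^1 = 1681 − 41 = 1640.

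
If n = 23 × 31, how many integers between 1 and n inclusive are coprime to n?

φ(713) = 713 · (1 − 1/23) · (1 − 1/31)
       = 713 · 660/713 = 660.

660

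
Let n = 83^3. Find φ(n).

564898

φ(83^3) = 83^3 − 83^2 = 571787 − 6889 = 564898.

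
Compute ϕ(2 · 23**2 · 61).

30360

φ(64538) = 64538 · (1 − 1/2) · (1 − 1/23) · (1 − 1/61)
       = 64538 · 1320/2806 = 30360.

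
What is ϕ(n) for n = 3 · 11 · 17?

320

φ(561) = 561 · (1 − 1/3) · (1 − 1/11) · (1 − 1/17)
       = 561 · 320/561 = 320.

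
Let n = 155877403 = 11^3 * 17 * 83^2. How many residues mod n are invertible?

φ(155877403) = 155877403 · (1 − 1/11) · (1 − 1/17) · (1 − 1/83)
       = 155877403 · 13120/15521 = 131764160.

131764160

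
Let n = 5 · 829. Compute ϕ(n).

3312

φ(4145) = 4145 · (1 − 1/5) · (1 − 1/829)
       = 4145 · 3312/4145 = 3312.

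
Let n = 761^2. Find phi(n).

φ(579121) = 579121 · (1 − 1/761)
       = 579121 · 760/761 = 578360.

578360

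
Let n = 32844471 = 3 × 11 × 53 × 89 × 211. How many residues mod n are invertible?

φ(3) = 3 − 1 = 2.
φ(11) = 11 − 1 = 10.
φ(53) = 53 − 1 = 52.
φ(89) = 89 − 1 = 88.
φ(211) = 211 − 1 = 210.
Multiply: 2 · 10 · 52 · 88 · 210 = 19219200.

19219200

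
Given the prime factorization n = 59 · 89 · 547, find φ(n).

φ(59) = 59 − 1 = 58.
φ(89) = 89 − 1 = 88.
φ(547) = 547 − 1 = 546.
φ(2872297) = 58 × 88 × 546 = 2786784.

2786784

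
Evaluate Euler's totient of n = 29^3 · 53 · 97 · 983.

115435686912

φ(123252323567) = 123252323567 · (1 − 1/29) · (1 − 1/53) · (1 − 1/97) · (1 − 1/983)
       = 123252323567 · 137260032/146554487 = 115435686912.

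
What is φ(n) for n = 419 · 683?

φ(286177) = 286177 · (1 − 1/419) · (1 − 1/683)
       = 286177 · 285076/286177 = 285076.

285076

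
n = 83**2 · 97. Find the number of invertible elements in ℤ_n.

φ(83^2) = 83^1·(83−1) = 83·82 = 6806.
φ(97) = 97 − 1 = 96.
Multiply: 6806 · 96 = 653376.

653376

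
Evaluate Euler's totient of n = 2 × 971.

970

φ(1942) = 1942 · (1 − 1/2) · (1 − 1/971)
       = 1942 · 970/1942 = 970.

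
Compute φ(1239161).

914760

Prime factorization: 1239161 = 7^2 × 11^3 × 19.
φ(1239161) = 1239161 · (1 − 1/7) · (1 − 1/11) · (1 − 1/19)
       = 1239161 · 1080/1463 = 914760.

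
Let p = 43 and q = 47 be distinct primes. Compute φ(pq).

φ(2021) = 2021 · (1 − 1/43) · (1 − 1/47)
       = 2021 · 1932/2021 = 1932.

1932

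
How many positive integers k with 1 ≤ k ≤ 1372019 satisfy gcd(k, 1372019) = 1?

First factor: 1372019 = 11**2 · 17 · 23 · 29.
φ(11^2) = 11^1·(11−1) = 11·10 = 110.
φ(17) = 17 − 1 = 16.
φ(23) = 23 − 1 = 22.
φ(29) = 29 − 1 = 28.
Multiply: 110 · 16 · 22 · 28 = 1084160.

1084160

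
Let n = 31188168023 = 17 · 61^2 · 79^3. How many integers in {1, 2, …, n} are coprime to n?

28506890880

φ(31188168023) = 31188168023 · (1 − 1/17) · (1 − 1/61) · (1 − 1/79)
       = 31188168023 · 74880/81923 = 28506890880.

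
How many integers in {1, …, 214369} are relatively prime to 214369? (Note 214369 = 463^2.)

φ(463^2) = 463^2 − 463^1 = 214369 − 463 = 213906.

213906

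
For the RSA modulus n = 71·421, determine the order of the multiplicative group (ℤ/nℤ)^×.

φ(29891) = 29891 · (1 − 1/71) · (1 − 1/421)
       = 29891 · 29400/29891 = 29400.

29400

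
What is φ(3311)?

First factor: 3311 = 7 × 11 × 43.
φ(7) = 7 − 1 = 6.
φ(11) = 11 − 1 = 10.
φ(43) = 43 − 1 = 42.
Multiply: 6 · 10 · 42 = 2520.

2520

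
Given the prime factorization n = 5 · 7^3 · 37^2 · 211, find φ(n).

328950720

φ(495393185) = 495393185 · (1 − 1/5) · (1 − 1/7) · (1 − 1/37) · (1 − 1/211)
       = 495393185 · 181440/273245 = 328950720.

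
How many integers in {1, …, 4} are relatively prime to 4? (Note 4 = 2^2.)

2

φ(4) = 4 · (1 − 1/2)
       = 4 · 1/2 = 2.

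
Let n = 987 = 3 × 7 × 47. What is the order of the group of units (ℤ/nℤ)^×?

φ(3) = 3 − 1 = 2.
φ(7) = 7 − 1 = 6.
φ(47) = 47 − 1 = 46.
Since φ is multiplicative, φ(987) = 2 · 6 · 46 = 552.

552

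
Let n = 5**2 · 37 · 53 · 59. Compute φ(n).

2171520

φ(2892475) = 2892475 · (1 − 1/5) · (1 − 1/37) · (1 − 1/53) · (1 − 1/59)
       = 2892475 · 434304/578495 = 2171520.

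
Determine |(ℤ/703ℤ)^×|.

648

703 = 19 × 37.
φ(19) = 19 − 1 = 18.
φ(37) = 37 − 1 = 36.
Multiply: 18 · 36 = 648.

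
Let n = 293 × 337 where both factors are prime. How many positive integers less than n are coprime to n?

98112

φ(293) = 293 − 1 = 292.
φ(337) = 337 − 1 = 336.
φ(98741) = 292 × 336 = 98112.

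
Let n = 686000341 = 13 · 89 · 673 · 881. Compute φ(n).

624476160

φ(686000341) = 686000341 · (1 − 1/13) · (1 − 1/89) · (1 − 1/673) · (1 − 1/881)
       = 686000341 · 624476160/686000341 = 624476160.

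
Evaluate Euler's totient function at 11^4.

φ(14641) = 14641 · (1 − 1/11)
       = 14641 · 10/11 = 13310.

13310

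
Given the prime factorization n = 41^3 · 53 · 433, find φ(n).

φ(41^3) = 41^2·(41−1) = 1681·40 = 67240.
φ(53) = 53 − 1 = 52.
φ(433) = 433 − 1 = 432.
Multiply: 67240 · 52 · 432 = 1510479360.

1510479360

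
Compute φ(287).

287 = 7 · 41.
φ(287) = 287 · (1 − 1/7) · (1 − 1/41)
       = 287 · 240/287 = 240.

240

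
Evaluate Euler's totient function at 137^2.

φ(18769) = 18769 · (1 − 1/137)
       = 18769 · 136/137 = 18632.

18632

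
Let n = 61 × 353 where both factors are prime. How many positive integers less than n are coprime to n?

21120

For distinct primes, φ(pq) = (p−1)(q−1) = 60 × 352 = 21120.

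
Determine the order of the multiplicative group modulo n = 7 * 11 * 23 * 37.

47520

φ(65527) = 65527 · (1 − 1/7) · (1 − 1/11) · (1 − 1/23) · (1 − 1/37)
       = 65527 · 47520/65527 = 47520.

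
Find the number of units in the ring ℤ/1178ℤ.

First factor: 1178 = 2 · 19 · 31.
φ(2) = 2 − 1 = 1.
φ(19) = 19 − 1 = 18.
φ(31) = 31 − 1 = 30.
Since φ is multiplicative, φ(1178) = 1 · 18 · 30 = 540.

540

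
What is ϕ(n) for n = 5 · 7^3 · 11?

11760

φ(5) = 5 − 1 = 4.
φ(7^3) = 7^3 − 7^2 = 343 − 49 = 294.
φ(11) = 11 − 1 = 10.
Multiply: 4 · 294 · 10 = 11760.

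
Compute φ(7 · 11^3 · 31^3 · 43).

φ(11935198121) = 11935198121 · (1 − 1/7) · (1 − 1/11) · (1 − 1/31) · (1 − 1/43)
       = 11935198121 · 75600/102641 = 8790843600.

8790843600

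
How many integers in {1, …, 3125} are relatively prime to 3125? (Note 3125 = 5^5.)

2500

φ(3125) = 3125 · (1 − 1/5)
       = 3125 · 4/5 = 2500.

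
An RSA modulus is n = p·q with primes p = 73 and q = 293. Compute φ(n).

φ(21389) = 21389 · (1 − 1/73) · (1 − 1/293)
       = 21389 · 21024/21389 = 21024.

21024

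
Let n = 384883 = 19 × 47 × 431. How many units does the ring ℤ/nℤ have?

356040

φ(384883) = 384883 · (1 − 1/19) · (1 − 1/47) · (1 − 1/431)
       = 384883 · 356040/384883 = 356040.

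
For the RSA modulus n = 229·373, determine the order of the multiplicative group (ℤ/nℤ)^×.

For distinct primes, φ(pq) = (p−1)(q−1) = 228 × 372 = 84816.

84816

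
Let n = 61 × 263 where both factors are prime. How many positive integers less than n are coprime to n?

15720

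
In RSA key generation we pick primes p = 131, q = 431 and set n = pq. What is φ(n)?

φ(131) = 131 − 1 = 130.
φ(431) = 431 − 1 = 430.
φ(56461) = 130 × 430 = 55900.

55900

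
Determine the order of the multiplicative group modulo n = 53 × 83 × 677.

2882464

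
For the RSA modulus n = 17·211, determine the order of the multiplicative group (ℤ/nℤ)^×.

3360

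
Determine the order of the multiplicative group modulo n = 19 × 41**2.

φ(19) = 19 − 1 = 18.
φ(41^2) = 41^1·(41−1) = 41·40 = 1640.
Since φ is multiplicative, φ(31939) = 18 · 1640 = 29520.

29520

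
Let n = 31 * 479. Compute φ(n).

14340

φ(14849) = 14849 · (1 − 1/31) · (1 − 1/479)
       = 14849 · 14340/14849 = 14340.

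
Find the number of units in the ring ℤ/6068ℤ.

First factor: 6068 = 2^2 × 37 × 41.
φ(2^2) = 2^1·(2−1) = 2·1 = 2.
φ(37) = 37 − 1 = 36.
φ(41) = 41 − 1 = 40.
Multiply: 2 · 36 · 40 = 2880.

2880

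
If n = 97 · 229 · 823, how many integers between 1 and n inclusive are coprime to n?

φ(97) = 97 − 1 = 96.
φ(229) = 229 − 1 = 228.
φ(823) = 823 − 1 = 822.
Multiply: 96 · 228 · 822 = 17991936.

17991936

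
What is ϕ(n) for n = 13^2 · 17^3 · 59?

φ(13^2) = 13^2 − 13^1 = 169 − 13 = 156.
φ(17^3) = 17^3 − 17^2 = 4913 − 289 = 4624.
φ(59) = 59 − 1 = 58.
Multiply: 156 · 4624 · 58 = 41837952.

41837952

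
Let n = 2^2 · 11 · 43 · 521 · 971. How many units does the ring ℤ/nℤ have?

423696000

φ(957145772) = 957145772 · (1 − 1/2) · (1 − 1/11) · (1 − 1/43) · (1 − 1/521) · (1 − 1/971)
       = 957145772 · 211848000/478572886 = 423696000.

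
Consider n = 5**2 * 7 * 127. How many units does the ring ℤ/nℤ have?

15120

φ(5^2) = 5^1·(5−1) = 5·4 = 20.
φ(7) = 7 − 1 = 6.
φ(127) = 127 − 1 = 126.
φ(22225) = 20 × 6 × 126 = 15120.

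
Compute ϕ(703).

Factor 703: 703 = 19 · 37.
φ(19) = 19 − 1 = 18.
φ(37) = 37 − 1 = 36.
Since φ is multiplicative, φ(703) = 18 · 36 = 648.

648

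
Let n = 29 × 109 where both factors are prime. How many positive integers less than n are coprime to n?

3024

φ(3161) = 3161 · (1 − 1/29) · (1 − 1/109)
       = 3161 · 3024/3161 = 3024.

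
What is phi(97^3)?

φ(912673) = 912673 · (1 − 1/97)
       = 912673 · 96/97 = 903264.

903264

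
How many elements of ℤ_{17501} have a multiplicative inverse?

15120

Factor 17501: 17501 = 11 · 37 · 43.
φ(17501) = 17501 · (1 − 1/11) · (1 − 1/37) · (1 − 1/43)
       = 17501 · 15120/17501 = 15120.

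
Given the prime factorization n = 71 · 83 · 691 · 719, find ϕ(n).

2843710800

φ(71) = 71 − 1 = 70.
φ(83) = 83 − 1 = 82.
φ(691) = 691 − 1 = 690.
φ(719) = 719 − 1 = 718.
Multiply: 70 · 82 · 690 · 718 = 2843710800.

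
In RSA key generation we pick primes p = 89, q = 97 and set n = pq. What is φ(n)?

8448

φ(n) = (p − 1)(q − 1) = (89−1)(97−1) = 88·96 = 8448.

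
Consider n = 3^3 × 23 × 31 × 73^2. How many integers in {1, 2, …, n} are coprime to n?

62441280

φ(102588579) = 102588579 · (1 − 1/3) · (1 − 1/23) · (1 − 1/31) · (1 − 1/73)
       = 102588579 · 95040/156147 = 62441280.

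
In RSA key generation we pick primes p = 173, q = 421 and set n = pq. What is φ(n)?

72240

φ(pq) = (p−1)(q−1) = 172 · 420 = 72240.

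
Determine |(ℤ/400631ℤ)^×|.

400631 = 7 · 11^3 · 43.
φ(7) = 7 − 1 = 6.
φ(11^3) = 11^2·(11−1) = 121·10 = 1210.
φ(43) = 43 − 1 = 42.
φ(400631) = 6 × 1210 × 42 = 304920.

304920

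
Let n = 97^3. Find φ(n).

φ(97^3) = 97^2·(97−1) = 9409·96 = 903264.

903264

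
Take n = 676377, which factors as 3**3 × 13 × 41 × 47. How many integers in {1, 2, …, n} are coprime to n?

φ(3^3) = 3^2·(3−1) = 9·2 = 18.
φ(13) = 13 − 1 = 12.
φ(41) = 41 − 1 = 40.
φ(47) = 47 − 1 = 46.
Multiply: 18 · 12 · 40 · 46 = 397440.

397440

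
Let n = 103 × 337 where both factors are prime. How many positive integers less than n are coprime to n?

φ(103) = 103 − 1 = 102.
φ(337) = 337 − 1 = 336.
Multiply: 102 · 336 = 34272.

34272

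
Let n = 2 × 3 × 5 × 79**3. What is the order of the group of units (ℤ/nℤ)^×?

3894384

φ(2) = 2 − 1 = 1.
φ(3) = 3 − 1 = 2.
φ(5) = 5 − 1 = 4.
φ(79^3) = 79^3 − 79^2 = 493039 − 6241 = 486798.
φ(14791170) = 1 × 2 × 4 × 486798 = 3894384.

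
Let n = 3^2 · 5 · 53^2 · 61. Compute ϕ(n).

φ(7710705) = 7710705 · (1 − 1/3) · (1 − 1/5) · (1 − 1/53) · (1 − 1/61)
       = 7710705 · 24960/48495 = 3968640.

3968640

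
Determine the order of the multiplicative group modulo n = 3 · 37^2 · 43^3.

206880912

φ(326535249) = 326535249 · (1 − 1/3) · (1 − 1/37) · (1 − 1/43)
       = 326535249 · 3024/4773 = 206880912.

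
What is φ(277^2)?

76452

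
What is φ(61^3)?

223260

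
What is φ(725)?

First factor: 725 = 5^2 · 29.
φ(5^2) = 5^1·(5−1) = 5·4 = 20.
φ(29) = 29 − 1 = 28.
φ(725) = 20 × 28 = 560.

560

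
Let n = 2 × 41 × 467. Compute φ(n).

φ(2) = 2 − 1 = 1.
φ(41) = 41 − 1 = 40.
φ(467) = 467 − 1 = 466.
Multiply: 1 · 40 · 466 = 18640.

18640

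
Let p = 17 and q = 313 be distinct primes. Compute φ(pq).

4992

For distinct primes, φ(pq) = (p−1)(q−1) = 16 × 312 = 4992.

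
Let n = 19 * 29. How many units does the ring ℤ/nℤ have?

φ(19) = 19 − 1 = 18.
φ(29) = 29 − 1 = 28.
Since φ is multiplicative, φ(551) = 18 · 28 = 504.

504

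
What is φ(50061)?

28800

First factor: 50061 = 3 · 11 · 37 · 41.
φ(50061) = 50061 · (1 − 1/3) · (1 − 1/11) · (1 − 1/37) · (1 − 1/41)
       = 50061 · 28800/50061 = 28800.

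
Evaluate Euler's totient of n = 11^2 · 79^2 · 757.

512431920

φ(571656877) = 571656877 · (1 − 1/11) · (1 − 1/79) · (1 − 1/757)
       = 571656877 · 589680/657833 = 512431920.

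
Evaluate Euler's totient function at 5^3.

100

φ(125) = 125 · (1 − 1/5)
       = 125 · 4/5 = 100.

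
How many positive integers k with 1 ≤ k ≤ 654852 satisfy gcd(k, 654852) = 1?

193600

Factor 654852: 654852 = 2^2 · 3 · 11^3 · 41.
φ(654852) = 654852 · (1 − 1/2) · (1 − 1/3) · (1 − 1/11) · (1 − 1/41)
       = 654852 · 800/2706 = 193600.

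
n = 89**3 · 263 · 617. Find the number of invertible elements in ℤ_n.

φ(114396024599) = 114396024599 · (1 − 1/89) · (1 − 1/263) · (1 − 1/617)
       = 114396024599 · 14202496/14442119 = 112497970816.

112497970816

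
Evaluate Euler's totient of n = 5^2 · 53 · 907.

942240

φ(5^2) = 5^1·(5−1) = 5·4 = 20.
φ(53) = 53 − 1 = 52.
φ(907) = 907 − 1 = 906.
Since φ is multiplicative, φ(1201775) = 20 · 52 · 906 = 942240.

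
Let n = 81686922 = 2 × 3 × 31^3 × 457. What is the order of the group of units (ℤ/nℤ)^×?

26292960

φ(81686922) = 81686922 · (1 − 1/2) · (1 − 1/3) · (1 − 1/31) · (1 − 1/457)
       = 81686922 · 27360/85002 = 26292960.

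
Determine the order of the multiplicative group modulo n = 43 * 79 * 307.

φ(1042879) = 1042879 · (1 − 1/43) · (1 − 1/79) · (1 − 1/307)
       = 1042879 · 1002456/1042879 = 1002456.

1002456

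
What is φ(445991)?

First factor: 445991 = 7 × 13^3 × 29.
φ(7) = 7 − 1 = 6.
φ(13^3) = 13^3 − 13^2 = 2197 − 169 = 2028.
φ(29) = 29 − 1 = 28.
φ(445991) = 6 × 2028 × 28 = 340704.

340704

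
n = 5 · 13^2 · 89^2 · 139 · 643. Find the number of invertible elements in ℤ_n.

φ(598222158365) = 598222158365 · (1 − 1/5) · (1 − 1/13) · (1 − 1/89) · (1 − 1/139) · (1 − 1/643)
       = 598222158365 · 374229504/517045945 = 432983536128.

432983536128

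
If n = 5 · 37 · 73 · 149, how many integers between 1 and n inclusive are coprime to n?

φ(2012245) = 2012245 · (1 − 1/5) · (1 − 1/37) · (1 − 1/73) · (1 − 1/149)
       = 2012245 · 1534464/2012245 = 1534464.

1534464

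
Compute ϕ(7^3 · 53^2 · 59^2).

φ(7^3) = 7^2·(7−1) = 49·6 = 294.
φ(53^2) = 53^1·(53−1) = 53·52 = 2756.
φ(59^2) = 59^2 − 59^1 = 3481 − 59 = 3422.
Multiply: 294 · 2756 · 3422 = 2772723408.

2772723408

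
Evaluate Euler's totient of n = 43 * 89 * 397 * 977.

φ(43) = 43 − 1 = 42.
φ(89) = 89 − 1 = 88.
φ(397) = 397 − 1 = 396.
φ(977) = 977 − 1 = 976.
Multiply: 42 · 88 · 396 · 976 = 1428489216.

1428489216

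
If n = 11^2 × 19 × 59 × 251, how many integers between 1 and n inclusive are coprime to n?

φ(11^2) = 11^1·(11−1) = 11·10 = 110.
φ(19) = 19 − 1 = 18.
φ(59) = 59 − 1 = 58.
φ(251) = 251 − 1 = 250.
Since φ is multiplicative, φ(34045891) = 110 · 18 · 58 · 250 = 28710000.

28710000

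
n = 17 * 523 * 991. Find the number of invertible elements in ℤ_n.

φ(8810981) = 8810981 · (1 − 1/17) · (1 − 1/523) · (1 − 1/991)
       = 8810981 · 8268480/8810981 = 8268480.

8268480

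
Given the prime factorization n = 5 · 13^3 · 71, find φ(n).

567840

φ(779935) = 779935 · (1 − 1/5) · (1 − 1/13) · (1 − 1/71)
       = 779935 · 3360/4615 = 567840.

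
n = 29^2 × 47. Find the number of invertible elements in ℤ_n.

φ(39527) = 39527 · (1 − 1/29) · (1 − 1/47)
       = 39527 · 1288/1363 = 37352.

37352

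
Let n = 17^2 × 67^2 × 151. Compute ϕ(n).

φ(195895471) = 195895471 · (1 − 1/17) · (1 − 1/67) · (1 − 1/151)
       = 195895471 · 158400/171989 = 180417600.

180417600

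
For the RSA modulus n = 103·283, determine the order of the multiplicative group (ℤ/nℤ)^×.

28764

φ(103) = 103 − 1 = 102.
φ(283) = 283 − 1 = 282.
φ(29149) = 102 × 282 = 28764.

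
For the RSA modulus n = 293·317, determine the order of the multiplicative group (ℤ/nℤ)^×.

φ(n) = (p − 1)(q − 1) = (293−1)(317−1) = 292·316 = 92272.

92272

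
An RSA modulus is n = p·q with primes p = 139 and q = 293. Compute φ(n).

40296

φ(40727) = 40727 · (1 − 1/139) · (1 − 1/293)
       = 40727 · 40296/40727 = 40296.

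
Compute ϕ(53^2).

φ(53^2) = 53^1·(53−1) = 53·52 = 2756.

2756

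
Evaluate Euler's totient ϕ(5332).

2520

Prime factorization: 5332 = 2**2 · 31 · 43.
φ(2^2) = 2^2 − 2^1 = 4 − 2 = 2.
φ(31) = 31 − 1 = 30.
φ(43) = 43 − 1 = 42.
Multiply: 2 · 30 · 42 = 2520.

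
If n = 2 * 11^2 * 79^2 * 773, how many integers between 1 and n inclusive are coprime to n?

523277040

φ(2) = 2 − 1 = 1.
φ(11^2) = 11^2 − 11^1 = 121 − 11 = 110.
φ(79^2) = 79^1·(79−1) = 79·78 = 6162.
φ(773) = 773 − 1 = 772.
φ(1167478906) = 1 × 110 × 6162 × 772 = 523277040.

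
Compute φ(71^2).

φ(71^2) = 71^1·(71−1) = 71·70 = 4970.

4970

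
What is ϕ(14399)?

10560

14399 = 7 * 11^2 * 17.
φ(7) = 7 − 1 = 6.
φ(11^2) = 11^1·(11−1) = 11·10 = 110.
φ(17) = 17 − 1 = 16.
φ(14399) = 6 × 110 × 16 = 10560.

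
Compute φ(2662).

1210

First factor: 2662 = 2 * 11**3.
φ(2) = 2 − 1 = 1.
φ(11^3) = 11^2·(11−1) = 121·10 = 1210.
Since φ is multiplicative, φ(2662) = 1 · 1210 = 1210.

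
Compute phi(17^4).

φ(17^4) = 17^3·(17−1) = 4913·16 = 78608.

78608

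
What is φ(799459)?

First factor: 799459 = 17 * 31 * 37 * 41.
φ(799459) = 799459 · (1 − 1/17) · (1 − 1/31) · (1 − 1/37) · (1 − 1/41)
       = 799459 · 691200/799459 = 691200.

691200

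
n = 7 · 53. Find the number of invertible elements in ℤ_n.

312

φ(7) = 7 − 1 = 6.
φ(53) = 53 − 1 = 52.
Multiply: 6 · 52 = 312.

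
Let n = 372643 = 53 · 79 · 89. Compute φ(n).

356928

φ(372643) = 372643 · (1 − 1/53) · (1 − 1/79) · (1 − 1/89)
       = 372643 · 356928/372643 = 356928.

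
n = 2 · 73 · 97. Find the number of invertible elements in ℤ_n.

6912

φ(2) = 2 − 1 = 1.
φ(73) = 73 − 1 = 72.
φ(97) = 97 − 1 = 96.
φ(14162) = 1 × 72 × 96 = 6912.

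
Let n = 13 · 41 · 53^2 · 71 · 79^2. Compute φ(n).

570611059200

φ(663424459867) = 663424459867 · (1 − 1/13) · (1 − 1/41) · (1 − 1/53) · (1 − 1/71) · (1 − 1/79)
       = 663424459867 · 136281600/158448641 = 570611059200.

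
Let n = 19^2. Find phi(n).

342

φ(361) = 361 · (1 − 1/19)
       = 361 · 18/19 = 342.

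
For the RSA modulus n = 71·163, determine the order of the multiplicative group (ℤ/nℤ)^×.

11340

φ(11573) = 11573 · (1 − 1/71) · (1 − 1/163)
       = 11573 · 11340/11573 = 11340.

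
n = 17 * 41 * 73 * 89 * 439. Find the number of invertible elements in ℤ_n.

φ(1987971551) = 1987971551 · (1 − 1/17) · (1 − 1/41) · (1 − 1/73) · (1 − 1/89) · (1 − 1/439)
       = 1987971551 · 1776107520/1987971551 = 1776107520.

1776107520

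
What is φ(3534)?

1080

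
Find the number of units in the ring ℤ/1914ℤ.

Prime factorization: 1914 = 2 · 3 · 11 · 29.
φ(1914) = 1914 · (1 − 1/2) · (1 − 1/3) · (1 − 1/11) · (1 − 1/29)
       = 1914 · 560/1914 = 560.

560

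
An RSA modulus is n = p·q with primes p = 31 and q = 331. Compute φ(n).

For distinct primes, φ(pq) = (p−1)(q−1) = 30 × 330 = 9900.

9900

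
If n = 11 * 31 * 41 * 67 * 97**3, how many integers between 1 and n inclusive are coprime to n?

715385088000

φ(11) = 11 − 1 = 10.
φ(31) = 31 − 1 = 30.
φ(41) = 41 − 1 = 40.
φ(67) = 67 − 1 = 66.
φ(97^3) = 97^2·(97−1) = 9409·96 = 903264.
φ(854925441271) = 10 × 30 × 40 × 66 × 903264 = 715385088000.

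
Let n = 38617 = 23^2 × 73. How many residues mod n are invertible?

φ(38617) = 38617 · (1 − 1/23) · (1 − 1/73)
       = 38617 · 1584/1679 = 36432.

36432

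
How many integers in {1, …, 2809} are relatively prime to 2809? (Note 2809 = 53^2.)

2756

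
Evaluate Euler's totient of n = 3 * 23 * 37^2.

φ(3) = 3 − 1 = 2.
φ(23) = 23 − 1 = 22.
φ(37^2) = 37^1·(37−1) = 37·36 = 1332.
Multiply: 2 · 22 · 1332 = 58608.

58608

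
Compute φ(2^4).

8

φ(16) = 16 · (1 − 1/2)
       = 16 · 1/2 = 8.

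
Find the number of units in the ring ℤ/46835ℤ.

46835 = 5 · 17 · 19 · 29.
φ(5) = 5 − 1 = 4.
φ(17) = 17 − 1 = 16.
φ(19) = 19 − 1 = 18.
φ(29) = 29 − 1 = 28.
Multiply: 4 · 16 · 18 · 28 = 32256.

32256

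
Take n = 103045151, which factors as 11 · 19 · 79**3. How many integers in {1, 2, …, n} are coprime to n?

87623640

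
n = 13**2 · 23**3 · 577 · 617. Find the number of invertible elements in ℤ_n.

φ(732033894007) = 732033894007 · (1 − 1/13) · (1 − 1/23) · (1 − 1/577) · (1 − 1/617)
       = 732033894007 · 93671424/106446691 = 644178382848.

644178382848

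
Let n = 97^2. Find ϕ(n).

φ(97^2) = 97^1·(97−1) = 97·96 = 9312.

9312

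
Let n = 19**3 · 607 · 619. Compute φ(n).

φ(19^3) = 19^2·(19−1) = 361·18 = 6498.
φ(607) = 607 − 1 = 606.
φ(619) = 619 − 1 = 618.
Multiply: 6498 · 606 · 618 = 2433552984.

2433552984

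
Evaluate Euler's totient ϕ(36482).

16128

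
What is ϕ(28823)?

25920

Prime factorization: 28823 = 19 × 37 × 41.
φ(28823) = 28823 · (1 − 1/19) · (1 − 1/37) · (1 − 1/41)
       = 28823 · 25920/28823 = 25920.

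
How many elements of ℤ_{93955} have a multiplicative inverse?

First factor: 93955 = 5 * 19 * 23 * 43.
φ(5) = 5 − 1 = 4.
φ(19) = 19 − 1 = 18.
φ(23) = 23 − 1 = 22.
φ(43) = 43 − 1 = 42.
Since φ is multiplicative, φ(93955) = 4 · 18 · 22 · 42 = 66528.

66528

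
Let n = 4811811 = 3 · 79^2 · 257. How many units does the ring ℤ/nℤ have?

3154944

φ(3) = 3 − 1 = 2.
φ(79^2) = 79^2 − 79^1 = 6241 − 79 = 6162.
φ(257) = 257 − 1 = 256.
φ(4811811) = 2 × 6162 × 256 = 3154944.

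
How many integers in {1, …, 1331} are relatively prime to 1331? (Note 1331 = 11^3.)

φ(11^3) = 11^2·(11−1) = 121·10 = 1210.

1210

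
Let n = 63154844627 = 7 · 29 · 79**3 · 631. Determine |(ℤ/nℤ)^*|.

51522700320

φ(63154844627) = 63154844627 · (1 − 1/7) · (1 − 1/29) · (1 − 1/79) · (1 − 1/631)
       = 63154844627 · 8255520/10119347 = 51522700320.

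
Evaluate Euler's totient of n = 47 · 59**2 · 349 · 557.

30457333056

φ(31804055551) = 31804055551 · (1 − 1/47) · (1 − 1/59) · (1 − 1/349) · (1 − 1/557)
       = 31804055551 · 516225984/539051789 = 30457333056.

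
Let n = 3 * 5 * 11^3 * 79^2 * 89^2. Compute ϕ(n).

φ(986968996365) = 986968996365 · (1 − 1/3) · (1 − 1/5) · (1 − 1/11) · (1 − 1/79) · (1 − 1/89)
       = 986968996365 · 549120/1160115 = 467164389120.

467164389120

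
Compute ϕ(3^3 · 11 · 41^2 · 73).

φ(36445761) = 36445761 · (1 − 1/3) · (1 − 1/11) · (1 − 1/41) · (1 − 1/73)
       = 36445761 · 57600/98769 = 21254400.

21254400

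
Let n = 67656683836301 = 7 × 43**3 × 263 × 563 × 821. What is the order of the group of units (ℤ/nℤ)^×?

56258598795840

φ(67656683836301) = 67656683836301 · (1 − 1/7) · (1 − 1/43) · (1 − 1/263) · (1 − 1/563) · (1 − 1/821)
       = 67656683836301 · 30426500160/36590959349 = 56258598795840.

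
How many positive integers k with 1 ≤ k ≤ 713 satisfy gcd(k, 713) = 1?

713 = 23 · 31.
φ(23) = 23 − 1 = 22.
φ(31) = 31 − 1 = 30.
φ(713) = 22 × 30 = 660.

660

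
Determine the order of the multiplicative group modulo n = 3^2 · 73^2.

φ(3^2) = 3^2 − 3^1 = 9 − 3 = 6.
φ(73^2) = 73^1·(73−1) = 73·72 = 5256.
Since φ is multiplicative, φ(47961) = 6 · 5256 = 31536.

31536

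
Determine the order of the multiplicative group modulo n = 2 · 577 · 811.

466560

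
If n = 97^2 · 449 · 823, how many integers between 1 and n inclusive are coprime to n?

φ(97^2) = 97^2 − 97^1 = 9409 − 97 = 9312.
φ(449) = 449 − 1 = 448.
φ(823) = 823 − 1 = 822.
φ(3476879543) = 9312 × 448 × 822 = 3429199872.

3429199872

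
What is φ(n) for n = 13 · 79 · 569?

φ(584363) = 584363 · (1 − 1/13) · (1 − 1/79) · (1 − 1/569)
       = 584363 · 531648/584363 = 531648.

531648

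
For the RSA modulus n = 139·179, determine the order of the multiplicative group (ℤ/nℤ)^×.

24564

For distinct primes, φ(pq) = (p−1)(q−1) = 138 × 178 = 24564.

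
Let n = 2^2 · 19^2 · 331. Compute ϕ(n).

225720

φ(2^2) = 2^2 − 2^1 = 4 − 2 = 2.
φ(19^2) = 19^2 − 19^1 = 361 − 19 = 342.
φ(331) = 331 − 1 = 330.
φ(477964) = 2 × 342 × 330 = 225720.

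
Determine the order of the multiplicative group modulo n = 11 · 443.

4420

φ(11) = 11 − 1 = 10.
φ(443) = 443 − 1 = 442.
Since φ is multiplicative, φ(4873) = 10 · 442 = 4420.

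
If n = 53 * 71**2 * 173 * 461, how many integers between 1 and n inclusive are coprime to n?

20447772800

φ(21307848269) = 21307848269 · (1 − 1/53) · (1 − 1/71) · (1 − 1/173) · (1 − 1/461)
       = 21307848269 · 287996800/300110539 = 20447772800.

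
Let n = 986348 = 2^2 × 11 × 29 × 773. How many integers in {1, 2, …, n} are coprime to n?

φ(2^2) = 2^2 − 2^1 = 4 − 2 = 2.
φ(11) = 11 − 1 = 10.
φ(29) = 29 − 1 = 28.
φ(773) = 773 − 1 = 772.
Since φ is multiplicative, φ(986348) = 2 · 10 · 28 · 772 = 432320.

432320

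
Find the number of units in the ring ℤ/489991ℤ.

First factor: 489991 = 17 · 19 · 37 · 41.
φ(489991) = 489991 · (1 − 1/17) · (1 − 1/19) · (1 − 1/37) · (1 − 1/41)
       = 489991 · 414720/489991 = 414720.

414720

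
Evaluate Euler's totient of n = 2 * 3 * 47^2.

φ(13254) = 13254 · (1 − 1/2) · (1 − 1/3) · (1 − 1/47)
       = 13254 · 92/282 = 4324.

4324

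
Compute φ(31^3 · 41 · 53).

φ(64735843) = 64735843 · (1 − 1/31) · (1 − 1/41) · (1 − 1/53)
       = 64735843 · 62400/67363 = 59966400.

59966400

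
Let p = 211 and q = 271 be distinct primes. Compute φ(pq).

For distinct primes, φ(pq) = (p−1)(q−1) = 210 × 270 = 56700.

56700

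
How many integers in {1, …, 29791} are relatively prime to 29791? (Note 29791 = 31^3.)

28830

φ(29791) = 29791 · (1 − 1/31)
       = 29791 · 30/31 = 28830.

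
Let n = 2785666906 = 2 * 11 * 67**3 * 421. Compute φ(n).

φ(2785666906) = 2785666906 · (1 − 1/2) · (1 − 1/11) · (1 − 1/67) · (1 − 1/421)
       = 2785666906 · 277200/620554 = 1244350800.

1244350800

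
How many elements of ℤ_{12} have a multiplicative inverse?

4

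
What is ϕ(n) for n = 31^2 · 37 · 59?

φ(2097863) = 2097863 · (1 − 1/31) · (1 − 1/37) · (1 − 1/59)
       = 2097863 · 62640/67673 = 1941840.

1941840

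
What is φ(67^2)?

φ(4489) = 4489 · (1 − 1/67)
       = 4489 · 66/67 = 4422.

4422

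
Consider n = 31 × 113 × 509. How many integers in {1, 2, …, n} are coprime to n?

1706880

φ(31) = 31 − 1 = 30.
φ(113) = 113 − 1 = 112.
φ(509) = 509 − 1 = 508.
φ(1783027) = 30 × 112 × 508 = 1706880.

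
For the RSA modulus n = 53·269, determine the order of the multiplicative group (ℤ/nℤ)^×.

13936

For distinct primes, φ(pq) = (p−1)(q−1) = 52 × 268 = 13936.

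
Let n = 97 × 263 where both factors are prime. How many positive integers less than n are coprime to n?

φ(n) = (p − 1)(q − 1) = (97−1)(263−1) = 96·262 = 25152.

25152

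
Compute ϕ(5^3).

100

φ(125) = 125 · (1 − 1/5)
       = 125 · 4/5 = 100.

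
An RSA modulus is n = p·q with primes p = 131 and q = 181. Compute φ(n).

φ(131) = 131 − 1 = 130.
φ(181) = 181 − 1 = 180.
φ(23711) = 130 × 180 = 23400.

23400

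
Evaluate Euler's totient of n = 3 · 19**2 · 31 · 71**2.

φ(3) = 3 − 1 = 2.
φ(19^2) = 19^1·(19−1) = 19·18 = 342.
φ(31) = 31 − 1 = 30.
φ(71^2) = 71^1·(71−1) = 71·70 = 4970.
Multiply: 2 · 342 · 30 · 4970 = 101984400.

101984400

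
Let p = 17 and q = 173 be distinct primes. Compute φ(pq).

φ(2941) = 2941 · (1 − 1/17) · (1 − 1/173)
       = 2941 · 2752/2941 = 2752.

2752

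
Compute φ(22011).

22011 = 3 · 11 · 23 · 29.
φ(22011) = 22011 · (1 − 1/3) · (1 − 1/11) · (1 − 1/23) · (1 − 1/29)
       = 22011 · 12320/22011 = 12320.

12320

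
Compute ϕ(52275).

Prime factorization: 52275 = 3 * 5^2 * 17 * 41.
φ(52275) = 52275 · (1 − 1/3) · (1 − 1/5) · (1 − 1/17) · (1 − 1/41)
       = 52275 · 5120/10455 = 25600.

25600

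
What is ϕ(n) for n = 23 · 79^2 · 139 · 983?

φ(19613284891) = 19613284891 · (1 − 1/23) · (1 − 1/79) · (1 − 1/139) · (1 − 1/983)
       = 19613284891 · 232545456/248269429 = 18371091024.

18371091024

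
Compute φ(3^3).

18

φ(27) = 27 · (1 − 1/3)
       = 27 · 2/3 = 18.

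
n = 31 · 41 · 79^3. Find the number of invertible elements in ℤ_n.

584157600

φ(626652569) = 626652569 · (1 − 1/31) · (1 − 1/41) · (1 − 1/79)
       = 626652569 · 93600/100409 = 584157600.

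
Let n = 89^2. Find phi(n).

φ(89^2) = 89^1·(89−1) = 89·88 = 7832.

7832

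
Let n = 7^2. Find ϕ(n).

42

φ(49) = 49 · (1 − 1/7)
       = 49 · 6/7 = 42.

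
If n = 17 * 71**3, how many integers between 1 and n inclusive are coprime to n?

φ(17) = 17 − 1 = 16.
φ(71^3) = 71^2·(71−1) = 5041·70 = 352870.
Since φ is multiplicative, φ(6084487) = 16 · 352870 = 5645920.

5645920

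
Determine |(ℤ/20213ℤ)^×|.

17920

Prime factorization: 20213 = 17 · 29 · 41.
φ(17) = 17 − 1 = 16.
φ(29) = 29 − 1 = 28.
φ(41) = 41 − 1 = 40.
φ(20213) = 16 × 28 × 40 = 17920.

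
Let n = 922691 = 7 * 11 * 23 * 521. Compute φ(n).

φ(922691) = 922691 · (1 − 1/7) · (1 − 1/11) · (1 − 1/23) · (1 − 1/521)
       = 922691 · 686400/922691 = 686400.

686400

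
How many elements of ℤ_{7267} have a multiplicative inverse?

6552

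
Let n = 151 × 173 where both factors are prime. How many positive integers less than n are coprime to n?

φ(26123) = 26123 · (1 − 1/151) · (1 − 1/173)
       = 26123 · 25800/26123 = 25800.

25800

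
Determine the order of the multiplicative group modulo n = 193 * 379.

φ(73147) = 73147 · (1 − 1/193) · (1 − 1/379)
       = 73147 · 72576/73147 = 72576.

72576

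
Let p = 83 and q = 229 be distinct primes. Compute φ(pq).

18696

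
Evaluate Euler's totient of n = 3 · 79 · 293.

45552

φ(3) = 3 − 1 = 2.
φ(79) = 79 − 1 = 78.
φ(293) = 293 − 1 = 292.
Since φ is multiplicative, φ(69441) = 2 · 78 · 292 = 45552.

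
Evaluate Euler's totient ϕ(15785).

9600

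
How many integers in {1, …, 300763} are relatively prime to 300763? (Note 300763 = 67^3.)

296274

φ(67^3) = 67^2·(67−1) = 4489·66 = 296274.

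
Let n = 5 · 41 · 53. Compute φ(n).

φ(10865) = 10865 · (1 − 1/5) · (1 − 1/41) · (1 − 1/53)
       = 10865 · 8320/10865 = 8320.

8320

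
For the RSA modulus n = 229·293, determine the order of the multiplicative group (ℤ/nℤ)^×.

φ(229) = 229 − 1 = 228.
φ(293) = 293 − 1 = 292.
Multiply: 228 · 292 = 66576.

66576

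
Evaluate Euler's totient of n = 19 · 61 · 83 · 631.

φ(60700307) = 60700307 · (1 − 1/19) · (1 − 1/61) · (1 − 1/83) · (1 − 1/631)
       = 60700307 · 55792800/60700307 = 55792800.

55792800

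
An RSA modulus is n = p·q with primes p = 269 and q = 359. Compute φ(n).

φ(96571) = 96571 · (1 − 1/269) · (1 − 1/359)
       = 96571 · 95944/96571 = 95944.

95944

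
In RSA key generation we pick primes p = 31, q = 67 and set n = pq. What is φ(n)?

For distinct primes, φ(pq) = (p−1)(q−1) = 30 × 66 = 1980.

1980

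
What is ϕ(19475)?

14400

First factor: 19475 = 5^2 · 19 · 41.
φ(5^2) = 5^2 − 5^1 = 25 − 5 = 20.
φ(19) = 19 − 1 = 18.
φ(41) = 41 − 1 = 40.
Since φ is multiplicative, φ(19475) = 20 · 18 · 40 = 14400.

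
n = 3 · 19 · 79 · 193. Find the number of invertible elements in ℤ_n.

539136

φ(869079) = 869079 · (1 − 1/3) · (1 − 1/19) · (1 − 1/79) · (1 − 1/193)
       = 869079 · 539136/869079 = 539136.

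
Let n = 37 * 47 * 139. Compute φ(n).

228528

φ(37) = 37 − 1 = 36.
φ(47) = 47 − 1 = 46.
φ(139) = 139 − 1 = 138.
Multiply: 36 · 46 · 138 = 228528.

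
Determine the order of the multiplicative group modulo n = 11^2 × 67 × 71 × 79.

39639600

φ(45472163) = 45472163 · (1 − 1/11) · (1 − 1/67) · (1 − 1/71) · (1 − 1/79)
       = 45472163 · 3603600/4133833 = 39639600.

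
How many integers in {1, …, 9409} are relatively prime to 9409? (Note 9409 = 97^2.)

9312

φ(9409) = 9409 · (1 − 1/97)
       = 9409 · 96/97 = 9312.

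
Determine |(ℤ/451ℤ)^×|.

Prime factorization: 451 = 11 · 41.
φ(451) = 451 · (1 − 1/11) · (1 − 1/41)
       = 451 · 400/451 = 400.

400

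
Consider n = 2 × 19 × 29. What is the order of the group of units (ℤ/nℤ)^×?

φ(2) = 2 − 1 = 1.
φ(19) = 19 − 1 = 18.
φ(29) = 29 − 1 = 28.
φ(1102) = 1 × 18 × 28 = 504.

504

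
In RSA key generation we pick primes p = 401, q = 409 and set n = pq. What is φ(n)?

163200

For distinct primes, φ(pq) = (p−1)(q−1) = 400 × 408 = 163200.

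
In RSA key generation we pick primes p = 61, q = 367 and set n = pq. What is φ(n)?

21960

φ(22387) = 22387 · (1 − 1/61) · (1 − 1/367)
       = 22387 · 21960/22387 = 21960.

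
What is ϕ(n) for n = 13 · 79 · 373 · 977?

φ(374260367) = 374260367 · (1 − 1/13) · (1 − 1/79) · (1 − 1/373) · (1 − 1/977)
       = 374260367 · 339835392/374260367 = 339835392.

339835392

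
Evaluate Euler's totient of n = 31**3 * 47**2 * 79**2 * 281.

φ(115409431004999) = 115409431004999 · (1 − 1/31) · (1 − 1/47) · (1 − 1/79) · (1 − 1/281)
       = 115409431004999 · 30139200/32343943 = 107542482465600.

107542482465600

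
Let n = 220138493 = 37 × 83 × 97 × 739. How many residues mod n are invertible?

209143296

φ(220138493) = 220138493 · (1 − 1/37) · (1 − 1/83) · (1 − 1/97) · (1 − 1/739)
       = 220138493 · 209143296/220138493 = 209143296.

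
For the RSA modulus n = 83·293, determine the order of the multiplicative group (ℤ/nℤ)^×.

23944

For distinct primes, φ(pq) = (p−1)(q−1) = 82 × 292 = 23944.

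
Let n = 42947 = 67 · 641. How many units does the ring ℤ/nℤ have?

φ(67) = 67 − 1 = 66.
φ(641) = 641 − 1 = 640.
φ(42947) = 66 × 640 = 42240.

42240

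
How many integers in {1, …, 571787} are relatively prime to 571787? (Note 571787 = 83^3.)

φ(571787) = 571787 · (1 − 1/83)
       = 571787 · 82/83 = 564898.

564898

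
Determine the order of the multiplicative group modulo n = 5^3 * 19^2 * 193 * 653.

φ(5687058625) = 5687058625 · (1 − 1/5) · (1 − 1/19) · (1 − 1/193) · (1 − 1/653)
       = 5687058625 · 9013248/11972755 = 4281292800.

4281292800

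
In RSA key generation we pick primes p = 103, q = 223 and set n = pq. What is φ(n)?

22644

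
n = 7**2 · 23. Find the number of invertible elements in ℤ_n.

924

φ(7^2) = 7^1·(7−1) = 7·6 = 42.
φ(23) = 23 − 1 = 22.
Since φ is multiplicative, φ(1127) = 42 · 22 = 924.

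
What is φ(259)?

216

259 = 7 · 37.
φ(7) = 7 − 1 = 6.
φ(37) = 37 − 1 = 36.
φ(259) = 6 × 36 = 216.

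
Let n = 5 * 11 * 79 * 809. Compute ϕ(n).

2520960

φ(3515105) = 3515105 · (1 − 1/5) · (1 − 1/11) · (1 − 1/79) · (1 − 1/809)
       = 3515105 · 2520960/3515105 = 2520960.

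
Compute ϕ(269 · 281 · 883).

φ(66745087) = 66745087 · (1 − 1/269) · (1 − 1/281) · (1 − 1/883)
       = 66745087 · 66185280/66745087 = 66185280.

66185280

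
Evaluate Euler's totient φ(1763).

First factor: 1763 = 41 · 43.
φ(1763) = 1763 · (1 − 1/41) · (1 − 1/43)
       = 1763 · 1680/1763 = 1680.

1680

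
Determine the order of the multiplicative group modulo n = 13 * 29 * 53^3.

φ(13) = 13 − 1 = 12.
φ(29) = 29 − 1 = 28.
φ(53^3) = 53^3 − 53^2 = 148877 − 2809 = 146068.
φ(56126629) = 12 × 28 × 146068 = 49078848.

49078848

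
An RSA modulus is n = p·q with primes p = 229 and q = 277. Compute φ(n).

φ(n) = (p − 1)(q − 1) = (229−1)(277−1) = 228·276 = 62928.

62928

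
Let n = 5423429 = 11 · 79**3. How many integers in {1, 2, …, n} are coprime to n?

4867980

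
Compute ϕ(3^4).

54

φ(3^4) = 3^4 − 3^3 = 81 − 27 = 54.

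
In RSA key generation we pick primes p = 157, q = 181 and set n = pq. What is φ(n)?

28080

φ(pq) = (p−1)(q−1) = 156 · 180 = 28080.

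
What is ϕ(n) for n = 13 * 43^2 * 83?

1777104

φ(13) = 13 − 1 = 12.
φ(43^2) = 43^1·(43−1) = 43·42 = 1806.
φ(83) = 83 − 1 = 82.
φ(1995071) = 12 × 1806 × 82 = 1777104.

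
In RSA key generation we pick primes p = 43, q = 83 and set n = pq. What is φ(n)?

3444

φ(43) = 43 − 1 = 42.
φ(83) = 83 − 1 = 82.
φ(3569) = 42 × 82 = 3444.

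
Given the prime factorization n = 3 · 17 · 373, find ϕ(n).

φ(19023) = 19023 · (1 − 1/3) · (1 − 1/17) · (1 − 1/373)
       = 19023 · 11904/19023 = 11904.

11904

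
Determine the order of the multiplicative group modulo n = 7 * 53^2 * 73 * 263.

φ(377509937) = 377509937 · (1 − 1/7) · (1 − 1/53) · (1 − 1/73) · (1 − 1/263)
       = 377509937 · 5885568/7122829 = 311935104.

311935104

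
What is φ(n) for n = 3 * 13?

φ(39) = 39 · (1 − 1/3) · (1 − 1/13)
       = 39 · 24/39 = 24.

24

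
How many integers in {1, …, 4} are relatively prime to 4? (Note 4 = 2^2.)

φ(4) = 4 · (1 − 1/2)
       = 4 · 1/2 = 2.

2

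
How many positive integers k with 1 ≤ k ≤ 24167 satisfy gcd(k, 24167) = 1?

24167 = 11 * 13**3.
φ(24167) = 24167 · (1 − 1/11) · (1 − 1/13)
       = 24167 · 120/143 = 20280.

20280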